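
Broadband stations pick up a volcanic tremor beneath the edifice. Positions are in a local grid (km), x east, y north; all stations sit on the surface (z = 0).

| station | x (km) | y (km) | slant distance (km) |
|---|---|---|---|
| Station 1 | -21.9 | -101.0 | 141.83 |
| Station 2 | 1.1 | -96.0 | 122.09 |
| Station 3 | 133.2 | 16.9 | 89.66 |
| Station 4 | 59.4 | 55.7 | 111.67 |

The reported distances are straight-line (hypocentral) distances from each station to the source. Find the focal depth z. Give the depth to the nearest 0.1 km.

Each station gives a sphere (x−x_i)² + (y−y_i)² + z² = d_i² (stations at z=0).
Subtracting the Station 1 sphere from Station 2 and Station 3: z² cancels, leaving linear equations in x and y:
46.0 x + 10.0 y = 3746.38
310.2 x + 235.8 y = 19424.07
Solving: x ≈ 88.983, y ≈ -34.684 km (keep extra digits for the depth step; rounded: 89.0, -34.7).
Then from the Station 1 sphere: z² = 141.83² − (x + 21.9)² − (y + 101.0)² with x = 88.983, y = -34.684, so z ≈ 58.506 ≈ 58.5 km.

z ≈ 58.5 km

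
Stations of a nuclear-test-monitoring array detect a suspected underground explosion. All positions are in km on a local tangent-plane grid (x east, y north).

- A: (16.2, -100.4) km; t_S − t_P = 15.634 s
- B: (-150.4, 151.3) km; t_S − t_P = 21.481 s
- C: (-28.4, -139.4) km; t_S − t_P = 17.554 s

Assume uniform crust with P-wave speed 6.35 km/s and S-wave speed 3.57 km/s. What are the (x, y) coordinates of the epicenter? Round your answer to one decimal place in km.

(-63.0, -0.5)

Distance from S−P lag: d = Δt · v_P v_S / (v_P − v_S) = Δt · (6.35·3.57)/(6.35−3.57) ≈ 8.1545·Δt.
So d_A = 127.49, d_B = 175.17, d_C = 143.14 km.
Circle about each station: (x − 16.2)² + (y + 100.4)² = 127.49²; (x + 150.4)² + (y − 151.3)² = 175.17²; (x + 28.4)² + (y + 139.4)² = 143.14².
Subtracting the A equation from the B and C equations removes the quadratic terms:
-333.2 x + 503.4 y = 20738.42
-89.2 x − 78.0 y = 5660.96
Solving the 2×2 system: x ≈ -63.0, y ≈ -0.5 km.
Check against A (with the unrounded x, y): √((x − 16.2)²+(y + 100.4)²) = 127.49 ≈ 127.49 km. ✓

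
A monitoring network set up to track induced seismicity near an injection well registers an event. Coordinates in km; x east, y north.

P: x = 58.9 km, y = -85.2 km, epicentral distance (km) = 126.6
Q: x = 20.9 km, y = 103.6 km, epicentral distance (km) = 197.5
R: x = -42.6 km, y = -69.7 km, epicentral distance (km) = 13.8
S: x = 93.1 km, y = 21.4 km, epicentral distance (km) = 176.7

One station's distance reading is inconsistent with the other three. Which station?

P

Solve using three stations at a time. Using Q, R, S (subtract circle equations pairwise → linear system) gives (x, y) ≈ (-51.5, -80.1).
Distances from that point to each station vs reported:
  P: calculated 110.5 vs reported 126.6 → residual 16.1 km
  Q: calculated 197.5 vs reported 197.5 → residual 0.0 km
  R: calculated 13.7 vs reported 13.8 → residual 0.1 km
  S: calculated 176.7 vs reported 176.7 → residual 0.0 km
Q, R, S are mutually consistent (residuals ≈ 0); P is off by 16.1 km.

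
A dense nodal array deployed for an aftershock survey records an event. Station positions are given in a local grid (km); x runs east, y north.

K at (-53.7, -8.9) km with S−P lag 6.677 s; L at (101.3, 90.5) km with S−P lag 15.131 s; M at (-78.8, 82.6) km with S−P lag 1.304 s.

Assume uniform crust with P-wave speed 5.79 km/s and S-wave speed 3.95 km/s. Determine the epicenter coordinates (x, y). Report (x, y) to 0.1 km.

-85.4 km east, 67.8 km north

Distance from S−P lag: d = Δt · v_P v_S / (v_P − v_S) = Δt · (5.79·3.95)/(5.79−3.95) ≈ 12.4296·Δt.
So d_K = 82.99, d_L = 188.07, d_M = 16.21 km.
Circle about each station: (x + 53.7)² + (y + 8.9)² = 82.99²; (x − 101.3)² + (y − 90.5)² = 188.07²; (x + 78.8)² + (y − 82.6)² = 16.21².
Subtracting pairs of circle equations eliminates x²+y² and gives linear equations (the radical axes):
310.0 x + 198.8 y = -12993.94
-50.2 x + 183.0 y = 16693.88
Solving the 2×2 system: x ≈ -85.4, y ≈ 67.8 km.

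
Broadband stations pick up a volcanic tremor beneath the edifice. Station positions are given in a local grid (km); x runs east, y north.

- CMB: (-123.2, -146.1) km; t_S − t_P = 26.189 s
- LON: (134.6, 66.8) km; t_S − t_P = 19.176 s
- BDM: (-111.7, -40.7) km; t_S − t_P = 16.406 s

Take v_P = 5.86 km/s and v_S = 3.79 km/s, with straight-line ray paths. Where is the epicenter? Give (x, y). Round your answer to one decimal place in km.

(-61.8, 128.1)

Distance from S−P lag: d = Δt · v_P v_S / (v_P − v_S) = Δt · (5.86·3.79)/(5.86−3.79) ≈ 10.7292·Δt.
So d_CMB = 280.99, d_LON = 205.74, d_BDM = 176.02 km.
Circle about each station: (x + 123.2)² + (y + 146.1)² = 280.99²; (x − 134.6)² + (y − 66.8)² = 205.74²; (x + 111.7)² + (y + 40.7)² = 176.02².
Subtracting pairs of circle equations eliminates x²+y² and gives linear equations (the radical axes):
515.6 x + 425.8 y = 22682.38
23.0 x + 210.8 y = 25582.27
Solving the 2×2 system: x ≈ -61.8, y ≈ 128.1 km.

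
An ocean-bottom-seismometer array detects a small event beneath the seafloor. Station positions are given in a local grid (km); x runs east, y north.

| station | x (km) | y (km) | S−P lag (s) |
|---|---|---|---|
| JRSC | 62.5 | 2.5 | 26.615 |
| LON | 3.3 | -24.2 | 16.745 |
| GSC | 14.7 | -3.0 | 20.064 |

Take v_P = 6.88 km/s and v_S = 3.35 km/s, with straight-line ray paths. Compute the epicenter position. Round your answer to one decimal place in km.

Distance from S−P lag: d = Δt · v_P v_S / (v_P − v_S) = Δt · (6.88·3.35)/(6.88−3.35) ≈ 6.5292·Δt.
So d_JRSC = 173.77, d_LON = 109.33, d_GSC = 131.00 km.
Circle about each station: (x − 62.5)² + (y − 2.5)² = 173.77²; (x − 3.3)² + (y + 24.2)² = 109.33²; (x − 14.7)² + (y + 3.0)² = 131.00².
Subtracting the JRSC equation from the LON and GSC equations removes the quadratic terms:
-118.4 x − 53.4 y = 14926.99
-95.6 x − 11.0 y = 9347.60
Solving the 2×2 system: x ≈ -88.1, y ≈ -84.2 km.

(-88.1, -84.2)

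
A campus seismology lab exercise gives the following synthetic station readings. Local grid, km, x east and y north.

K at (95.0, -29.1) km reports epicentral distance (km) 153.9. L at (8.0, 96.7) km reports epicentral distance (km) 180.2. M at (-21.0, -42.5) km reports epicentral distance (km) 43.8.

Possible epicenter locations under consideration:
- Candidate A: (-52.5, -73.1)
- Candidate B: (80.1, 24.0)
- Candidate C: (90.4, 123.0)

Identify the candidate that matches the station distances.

Candidate A

For each candidate, compare |candidate − station| to the reported distance:
Candidate A: residuals K 0.0, L 0.1, M 0.1 → max 0.1 km
Candidate B: residuals K 98.7, L 77.8, M 77.2 → max 98.7 km
Candidate C: residuals K 1.7, L 93.7, M 155.7 → max 155.7 km
Only Candidate A has all residuals ≈ 0.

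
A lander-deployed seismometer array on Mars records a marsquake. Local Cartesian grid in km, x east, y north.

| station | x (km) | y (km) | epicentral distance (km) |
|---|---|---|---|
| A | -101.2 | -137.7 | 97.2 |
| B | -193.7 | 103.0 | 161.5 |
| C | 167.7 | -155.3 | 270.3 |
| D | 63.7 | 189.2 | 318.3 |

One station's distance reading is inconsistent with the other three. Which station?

C

Solve using three stations at a time. Using A, B, D (subtract circle equations pairwise → linear system) gives (x, y) ≈ (-145.1, -51.0).
Distances from that point to each station vs reported:
  A: calculated 97.2 vs reported 97.2 → residual 0.0 km
  B: calculated 161.5 vs reported 161.5 → residual 0.0 km
  C: calculated 329.8 vs reported 270.3 → residual 59.5 km
  D: calculated 318.3 vs reported 318.3 → residual 0.0 km
A, B, D are mutually consistent (residuals ≈ 0); C is off by 59.5 km.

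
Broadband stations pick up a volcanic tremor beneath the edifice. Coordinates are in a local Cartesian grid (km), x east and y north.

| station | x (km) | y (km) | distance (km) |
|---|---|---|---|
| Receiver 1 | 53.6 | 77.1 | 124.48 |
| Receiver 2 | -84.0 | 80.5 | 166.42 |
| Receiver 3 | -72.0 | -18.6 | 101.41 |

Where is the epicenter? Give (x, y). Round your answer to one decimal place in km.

Circle about each station: (x − 53.6)² + (y − 77.1)² = 124.48²; (x + 84.0)² + (y − 80.5)² = 166.42²; (x + 72.0)² + (y + 18.6)² = 101.41².
Subtracting the Receiver 1 equation from the Receiver 2 and Receiver 3 equations removes the quadratic terms:
-275.2 x + 6.8 y = -7481.47
-251.2 x − 191.4 y = 1923.87
Solving the 2×2 system: x ≈ 26.1, y ≈ -44.3 km.
Check against Receiver 1 (with the unrounded x, y): √((x − 53.6)²+(y − 77.1)²) = 124.47 ≈ 124.48 km. ✓

x ≈ 26.1 km, y ≈ -44.3 km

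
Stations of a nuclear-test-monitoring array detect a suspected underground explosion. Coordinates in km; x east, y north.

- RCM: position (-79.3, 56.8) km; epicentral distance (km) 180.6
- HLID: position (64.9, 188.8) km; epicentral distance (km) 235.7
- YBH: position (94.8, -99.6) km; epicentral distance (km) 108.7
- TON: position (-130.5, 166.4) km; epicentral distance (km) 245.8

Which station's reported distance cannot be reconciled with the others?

RCM

Solve using three stations at a time. Using HLID, YBH, TON (subtract circle equations pairwise → linear system) gives (x, y) ≈ (4.5, -39.0).
Distances from that point to each station vs reported:
  RCM: calculated 127.3 vs reported 180.6 → residual 53.3 km
  HLID: calculated 235.7 vs reported 235.7 → residual 0.0 km
  YBH: calculated 108.7 vs reported 108.7 → residual 0.0 km
  TON: calculated 245.8 vs reported 245.8 → residual 0.0 km
HLID, YBH, TON are mutually consistent (residuals ≈ 0); RCM is off by 53.3 km.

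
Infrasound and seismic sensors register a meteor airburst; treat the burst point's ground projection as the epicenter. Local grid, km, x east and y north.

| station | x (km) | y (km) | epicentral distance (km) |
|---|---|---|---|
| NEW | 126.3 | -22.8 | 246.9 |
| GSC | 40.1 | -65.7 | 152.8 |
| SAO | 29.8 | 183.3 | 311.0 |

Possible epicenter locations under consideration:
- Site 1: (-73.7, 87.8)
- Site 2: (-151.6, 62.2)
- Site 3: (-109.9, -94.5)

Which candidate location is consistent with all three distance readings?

For each candidate, compare |candidate − station| to the reported distance:
Site 1: residuals NEW 18.4, GSC 38.3, SAO 170.2 → max 170.2 km
Site 2: residuals NEW 43.7, GSC 77.7, SAO 92.9 → max 92.9 km
Site 3: residuals NEW 0.1, GSC 0.1, SAO 0.1 → max 0.1 km
Only Site 3 has all residuals ≈ 0.

Site 3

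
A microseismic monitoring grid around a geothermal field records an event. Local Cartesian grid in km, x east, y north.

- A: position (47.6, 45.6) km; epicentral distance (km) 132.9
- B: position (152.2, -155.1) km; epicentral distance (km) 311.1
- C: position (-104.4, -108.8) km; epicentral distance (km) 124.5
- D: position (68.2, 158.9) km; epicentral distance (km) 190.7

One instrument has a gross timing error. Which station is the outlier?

Solve using three stations at a time. Using A, B, D (subtract circle equations pairwise → linear system) gives (x, y) ≈ (-85.4, 45.8).
Distances from that point to each station vs reported:
  A: calculated 133.0 vs reported 132.9 → residual 0.1 km
  B: calculated 311.2 vs reported 311.1 → residual 0.1 km
  C: calculated 155.7 vs reported 124.5 → residual 31.2 km
  D: calculated 190.8 vs reported 190.7 → residual 0.1 km
A, B, D are mutually consistent (residuals ≈ 0); C is off by 31.2 km.

C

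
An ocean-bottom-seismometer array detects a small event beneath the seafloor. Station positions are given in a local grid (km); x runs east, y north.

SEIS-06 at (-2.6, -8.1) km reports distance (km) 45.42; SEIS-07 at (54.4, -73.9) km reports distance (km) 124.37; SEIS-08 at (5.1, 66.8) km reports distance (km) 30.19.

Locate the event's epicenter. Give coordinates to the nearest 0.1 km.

Circle about each station: (x + 2.6)² + (y + 8.1)² = 45.42²; (x − 54.4)² + (y + 73.9)² = 124.37²; (x − 5.1)² + (y − 66.8)² = 30.19².
Subtracting pairs of circle equations eliminates x²+y² and gives linear equations (the radical axes):
114.0 x − 131.6 y = -5056.72
15.4 x + 149.8 y = 5567.42
Solving the 2×2 system: x ≈ -1.3, y ≈ 37.3 km.

(-1.3, 37.3)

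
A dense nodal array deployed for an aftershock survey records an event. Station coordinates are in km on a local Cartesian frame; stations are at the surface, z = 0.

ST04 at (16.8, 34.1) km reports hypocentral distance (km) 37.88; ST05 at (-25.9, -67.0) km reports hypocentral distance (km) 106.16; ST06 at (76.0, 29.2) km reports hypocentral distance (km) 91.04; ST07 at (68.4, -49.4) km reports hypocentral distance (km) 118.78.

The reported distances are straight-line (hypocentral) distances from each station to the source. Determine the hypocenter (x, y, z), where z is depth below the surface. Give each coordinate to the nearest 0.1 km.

x ≈ -11.2 km, y ≈ 35.0 km, depth ≈ 25.5 km

Each station gives a sphere (x−x_i)² + (y−y_i)² + z² = d_i² (stations at z=0).
Subtracting the ST04 sphere from ST05 and ST06: z² cancels, leaving linear equations in x and y:
-85.4 x − 202.2 y = -6120.29
118.4 x − 9.8 y = -1669.80
Solving: x ≈ -11.206, y ≈ 35.001 km (keep extra digits for the depth step; rounded: -11.2, 35.0).
Then from the ST04 sphere: z² = 37.88² − (x − 16.8)² − (y − 34.1)² with x = -11.206, y = 35.001, so z ≈ 25.490 ≈ 25.5 km.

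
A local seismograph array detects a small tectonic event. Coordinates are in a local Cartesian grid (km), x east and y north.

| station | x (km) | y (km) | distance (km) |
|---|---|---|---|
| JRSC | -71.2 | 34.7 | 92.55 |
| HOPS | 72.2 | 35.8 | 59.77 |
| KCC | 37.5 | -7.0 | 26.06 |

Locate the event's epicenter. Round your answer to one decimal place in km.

x ≈ 18.1 km, y ≈ 10.4 km

Circle about each station: (x + 71.2)² + (y − 34.7)² = 92.55²; (x − 72.2)² + (y − 35.8)² = 59.77²; (x − 37.5)² + (y + 7.0)² = 26.06².
Subtracting the JRSC equation from the HOPS and KCC equations removes the quadratic terms:
286.8 x + 2.2 y = 5214.00
217.4 x − 83.4 y = 3068.10
Solving the 2×2 system: x ≈ 18.1, y ≈ 10.4 km.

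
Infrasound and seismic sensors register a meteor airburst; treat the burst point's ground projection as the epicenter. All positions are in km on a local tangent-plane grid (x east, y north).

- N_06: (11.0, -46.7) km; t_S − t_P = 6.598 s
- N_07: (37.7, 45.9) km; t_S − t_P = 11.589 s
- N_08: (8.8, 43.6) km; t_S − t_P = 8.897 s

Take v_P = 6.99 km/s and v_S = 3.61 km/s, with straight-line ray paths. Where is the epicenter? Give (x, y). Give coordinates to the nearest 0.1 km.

-25.3 km east, -13.4 km north

Distance from S−P lag: d = Δt · v_P v_S / (v_P − v_S) = Δt · (6.99·3.61)/(6.99−3.61) ≈ 7.4657·Δt.
So d_N_06 = 49.26, d_N_07 = 86.52, d_N_08 = 66.42 km.
Circle about each station: (x − 11.0)² + (y + 46.7)² = 49.26²; (x − 37.7)² + (y − 45.9)² = 86.52²; (x − 8.8)² + (y − 43.6)² = 66.42².
Subtracting pairs of circle equations eliminates x²+y² and gives linear equations (the radical axes):
53.4 x + 185.2 y = -3832.95
-4.4 x + 180.6 y = -2308.56
Solving the 2×2 system: x ≈ -25.3, y ≈ -13.4 km.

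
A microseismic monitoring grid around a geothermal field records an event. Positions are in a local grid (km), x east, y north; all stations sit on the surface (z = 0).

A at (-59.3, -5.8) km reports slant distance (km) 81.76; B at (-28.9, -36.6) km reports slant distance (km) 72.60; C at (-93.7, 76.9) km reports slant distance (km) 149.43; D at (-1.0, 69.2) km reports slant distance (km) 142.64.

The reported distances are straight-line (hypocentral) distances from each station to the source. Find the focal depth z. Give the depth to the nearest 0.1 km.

depth ≈ 69.7 km

Each station gives a sphere (x−x_i)² + (y−y_i)² + z² = d_i² (stations at z=0).
Subtracting the A sphere from B and C: z² cancels, leaving linear equations in x and y:
60.8 x − 61.6 y = 38.58
-68.8 x + 165.4 y = -4501.46
Solving: x ≈ -46.562, y ≈ -46.584 km (keep extra digits for the depth step; rounded: -46.6, -46.6).
Then from the A sphere: z² = 81.76² − (x + 59.3)² − (y + 5.8)² with x = -46.562, y = -46.584, so z ≈ 69.707 ≈ 69.7 km.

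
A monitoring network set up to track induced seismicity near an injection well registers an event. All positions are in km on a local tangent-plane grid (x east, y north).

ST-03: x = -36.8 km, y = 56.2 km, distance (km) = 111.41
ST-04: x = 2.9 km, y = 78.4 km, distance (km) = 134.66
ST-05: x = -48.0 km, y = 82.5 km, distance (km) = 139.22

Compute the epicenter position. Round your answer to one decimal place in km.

Circle about each station: (x + 36.8)² + (y − 56.2)² = 111.41²; (x − 2.9)² + (y − 78.4)² = 134.66²; (x + 48.0)² + (y − 82.5)² = 139.22².
Subtracting the ST-03 equation from the ST-04 and ST-05 equations removes the quadratic terms:
79.4 x + 44.4 y = -4078.84
-22.4 x + 52.6 y = -2372.45
Solving the 2×2 system: x ≈ -21.1, y ≈ -54.1 km.
Check against ST-03 (with the unrounded x, y): √((x + 36.8)²+(y − 56.2)²) = 111.41 ≈ 111.41 km. ✓

(-21.1, -54.1)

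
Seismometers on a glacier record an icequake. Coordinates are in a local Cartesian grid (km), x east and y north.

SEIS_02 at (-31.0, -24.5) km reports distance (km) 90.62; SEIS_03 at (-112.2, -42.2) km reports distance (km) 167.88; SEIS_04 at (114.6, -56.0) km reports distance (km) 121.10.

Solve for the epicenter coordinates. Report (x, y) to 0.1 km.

Circle about each station: (x + 31.0)² + (y + 24.5)² = 90.62²; (x + 112.2)² + (y + 42.2)² = 167.88²; (x − 114.6)² + (y + 56.0)² = 121.10².
Subtracting the SEIS_02 equation from the SEIS_03 and SEIS_04 equations removes the quadratic terms:
-162.4 x − 35.4 y = -7163.28
291.2 x − 63.0 y = 8254.68
Solving the 2×2 system: x ≈ 36.2, y ≈ 36.3 km.

36.2 km east, 36.3 km north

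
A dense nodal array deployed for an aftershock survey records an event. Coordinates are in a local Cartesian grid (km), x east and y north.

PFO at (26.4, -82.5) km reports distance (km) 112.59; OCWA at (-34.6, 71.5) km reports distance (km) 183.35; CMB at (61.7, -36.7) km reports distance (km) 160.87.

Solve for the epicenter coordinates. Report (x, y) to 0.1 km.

Circle about each station: (x − 26.4)² + (y + 82.5)² = 112.59²; (x + 34.6)² + (y − 71.5)² = 183.35²; (x − 61.7)² + (y + 36.7)² = 160.87².
Subtracting pairs of circle equations eliminates x²+y² and gives linear equations (the radical axes):
-122.0 x + 308.0 y = -22134.51
70.6 x + 91.6 y = -15552.08
Solving the 2×2 system: x ≈ -83.9, y ≈ -105.1 km.

-83.9 km east, -105.1 km north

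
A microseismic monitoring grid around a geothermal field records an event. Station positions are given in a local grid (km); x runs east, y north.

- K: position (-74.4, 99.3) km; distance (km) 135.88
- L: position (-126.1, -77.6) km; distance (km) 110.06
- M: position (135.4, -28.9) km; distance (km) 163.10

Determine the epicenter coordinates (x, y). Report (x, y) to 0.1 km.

-27.7 km east, -28.3 km north

Circle about each station: (x + 74.4)² + (y − 99.3)² = 135.88²; (x + 126.1)² + (y + 77.6)² = 110.06²; (x − 135.4)² + (y + 28.9)² = 163.10².
Subtracting pairs of circle equations eliminates x²+y² and gives linear equations (the radical axes):
-103.4 x − 353.8 y = 12877.29
419.6 x − 256.4 y = -4365.72
Solving the 2×2 system: x ≈ -27.7, y ≈ -28.3 km.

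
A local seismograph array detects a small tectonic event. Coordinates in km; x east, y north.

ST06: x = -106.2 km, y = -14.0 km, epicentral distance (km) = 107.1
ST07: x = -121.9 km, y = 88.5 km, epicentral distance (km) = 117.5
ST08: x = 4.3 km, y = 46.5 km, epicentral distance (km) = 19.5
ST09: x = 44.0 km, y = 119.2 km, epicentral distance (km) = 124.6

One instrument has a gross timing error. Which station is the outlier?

Solve using three stations at a time. Using ST06, ST07, ST08 (subtract circle equations pairwise → linear system) gives (x, y) ≈ (-14.4, 41.1).
Distances from that point to each station vs reported:
  ST06: calculated 107.1 vs reported 107.1 → residual 0.0 km
  ST07: calculated 117.5 vs reported 117.5 → residual 0.0 km
  ST08: calculated 19.4 vs reported 19.5 → residual 0.1 km
  ST09: calculated 97.5 vs reported 124.6 → residual 27.1 km
ST06, ST07, ST08 are mutually consistent (residuals ≈ 0); ST09 is off by 27.1 km.

ST09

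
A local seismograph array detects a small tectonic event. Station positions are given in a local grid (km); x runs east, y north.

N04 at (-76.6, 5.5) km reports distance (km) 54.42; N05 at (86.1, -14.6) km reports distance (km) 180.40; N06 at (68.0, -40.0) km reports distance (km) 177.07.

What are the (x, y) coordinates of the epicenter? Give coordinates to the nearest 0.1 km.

Circle about each station: (x + 76.6)² + (y − 5.5)² = 54.42²; (x − 86.1)² + (y + 14.6)² = 180.40²; (x − 68.0)² + (y + 40.0)² = 177.07².
Subtracting the N04 equation from the N05 and N06 equations removes the quadratic terms:
325.4 x − 40.2 y = -27854.06
289.2 x − 91.0 y = -28066.06
Solving the 2×2 system: x ≈ -78.2, y ≈ 59.9 km.

(-78.2, 59.9)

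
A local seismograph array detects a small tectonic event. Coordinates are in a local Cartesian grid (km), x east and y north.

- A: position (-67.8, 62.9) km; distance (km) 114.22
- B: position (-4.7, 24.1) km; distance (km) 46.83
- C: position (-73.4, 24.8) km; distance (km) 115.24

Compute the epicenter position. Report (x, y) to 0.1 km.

Circle about each station: (x + 67.8)² + (y − 62.9)² = 114.22²; (x + 4.7)² + (y − 24.1)² = 46.83²; (x + 73.4)² + (y − 24.8)² = 115.24².
Subtracting the A equation from the B and C equations removes the quadratic terms:
126.2 x − 77.6 y = 2902.81
-11.2 x − 76.2 y = -2784.70
Solving the 2×2 system: x ≈ 41.7, y ≈ 30.4 km.

41.7 km east, 30.4 km north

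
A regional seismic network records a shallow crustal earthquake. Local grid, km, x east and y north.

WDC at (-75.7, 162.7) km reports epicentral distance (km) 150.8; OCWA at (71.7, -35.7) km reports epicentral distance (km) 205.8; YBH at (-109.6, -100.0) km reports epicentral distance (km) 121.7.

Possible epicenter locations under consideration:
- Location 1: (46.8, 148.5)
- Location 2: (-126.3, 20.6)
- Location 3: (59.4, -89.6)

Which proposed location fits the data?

Location 2

For each candidate, compare |candidate − station| to the reported distance:
Location 1: residuals WDC 27.5, OCWA 19.9, YBH 171.9 → max 171.9 km
Location 2: residuals WDC 0.0, OCWA 0.0, YBH 0.1 → max 0.1 km
Location 3: residuals WDC 135.4, OCWA 150.5, YBH 47.6 → max 150.5 km
Only Location 2 has all residuals ≈ 0.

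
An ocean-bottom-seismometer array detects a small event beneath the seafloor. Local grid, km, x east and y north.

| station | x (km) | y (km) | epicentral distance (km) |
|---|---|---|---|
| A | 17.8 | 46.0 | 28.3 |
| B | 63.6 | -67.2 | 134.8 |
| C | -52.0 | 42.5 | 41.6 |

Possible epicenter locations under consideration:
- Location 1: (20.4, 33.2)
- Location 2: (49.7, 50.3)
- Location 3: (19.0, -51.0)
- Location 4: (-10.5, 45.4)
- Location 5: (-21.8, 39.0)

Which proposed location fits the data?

For each candidate, compare |candidate − station| to the reported distance:
Location 1: residuals A 15.2, B 25.5, C 31.4 → max 31.4 km
Location 2: residuals A 3.9, B 16.5, C 60.4 → max 60.4 km
Location 3: residuals A 68.7, B 87.3, C 75.8 → max 87.3 km
Location 4: residuals A 0.0, B 0.0, C 0.0 → max 0.0 km
Location 5: residuals A 11.9, B 1.5, C 11.2 → max 11.9 km
Only Location 4 has all residuals ≈ 0.

Location 4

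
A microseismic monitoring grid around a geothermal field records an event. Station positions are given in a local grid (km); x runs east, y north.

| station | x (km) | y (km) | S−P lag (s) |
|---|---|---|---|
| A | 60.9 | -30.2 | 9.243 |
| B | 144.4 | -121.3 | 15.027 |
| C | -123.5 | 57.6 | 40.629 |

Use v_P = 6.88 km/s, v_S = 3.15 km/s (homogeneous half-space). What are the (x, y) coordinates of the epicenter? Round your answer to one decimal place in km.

65.6 km east, -83.7 km north

Distance from S−P lag: d = Δt · v_P v_S / (v_P − v_S) = Δt · (6.88·3.15)/(6.88−3.15) ≈ 5.8102·Δt.
So d_A = 53.70, d_B = 87.31, d_C = 236.06 km.
Circle about each station: (x − 60.9)² + (y + 30.2)² = 53.70²; (x − 144.4)² + (y + 121.3)² = 87.31²; (x + 123.5)² + (y − 57.6)² = 236.06².
Subtracting the A equation from the B and C equations removes the quadratic terms:
167.0 x − 182.2 y = 26204.85
-368.8 x + 175.6 y = -38891.47
Solving the 2×2 system: x ≈ 65.6, y ≈ -83.7 km.
Check against A (with the unrounded x, y): √((x − 60.9)²+(y + 30.2)²) = 53.70 ≈ 53.70 km. ✓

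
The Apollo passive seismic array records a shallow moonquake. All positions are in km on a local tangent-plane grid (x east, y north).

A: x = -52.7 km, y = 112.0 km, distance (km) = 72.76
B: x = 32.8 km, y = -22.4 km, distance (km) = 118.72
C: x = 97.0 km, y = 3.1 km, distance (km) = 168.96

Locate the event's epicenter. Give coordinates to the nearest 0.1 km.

-67.7 km east, 40.8 km north

Circle about each station: (x + 52.7)² + (y − 112.0)² = 72.76²; (x − 32.8)² + (y + 22.4)² = 118.72²; (x − 97.0)² + (y − 3.1)² = 168.96².
Subtracting pairs of circle equations eliminates x²+y² and gives linear equations (the radical axes):
171.0 x − 268.8 y = -22544.11
299.4 x − 217.8 y = -29156.14
Solving the 2×2 system: x ≈ -67.7, y ≈ 40.8 km.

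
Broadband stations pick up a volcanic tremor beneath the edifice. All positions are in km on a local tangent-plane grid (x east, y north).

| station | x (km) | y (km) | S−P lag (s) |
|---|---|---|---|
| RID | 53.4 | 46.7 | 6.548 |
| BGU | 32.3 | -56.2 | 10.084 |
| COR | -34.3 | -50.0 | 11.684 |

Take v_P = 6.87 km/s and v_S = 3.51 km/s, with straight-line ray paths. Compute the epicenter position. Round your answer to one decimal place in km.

Distance from S−P lag: d = Δt · v_P v_S / (v_P − v_S) = Δt · (6.87·3.51)/(6.87−3.51) ≈ 7.1767·Δt.
So d_RID = 46.99, d_BGU = 72.37, d_COR = 83.85 km.
Circle about each station: (x − 53.4)² + (y − 46.7)² = 46.99²; (x − 32.3)² + (y + 56.2)² = 72.37²; (x + 34.3)² + (y + 50.0)² = 83.85².
Subtracting the RID equation from the BGU and COR equations removes the quadratic terms:
-42.2 x − 205.8 y = -3860.08
-175.4 x − 193.4 y = -6178.72
Solving the 2×2 system: x ≈ 18.8, y ≈ 14.9 km.

(18.8, 14.9)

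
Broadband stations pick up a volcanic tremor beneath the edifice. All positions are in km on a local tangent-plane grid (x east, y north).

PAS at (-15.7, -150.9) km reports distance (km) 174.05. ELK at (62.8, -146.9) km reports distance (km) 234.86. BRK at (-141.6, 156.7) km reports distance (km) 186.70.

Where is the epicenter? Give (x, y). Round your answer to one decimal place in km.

-140.9 km east, -30.0 km north

Circle about each station: (x + 15.7)² + (y + 150.9)² = 174.05²; (x − 62.8)² + (y + 146.9)² = 234.86²; (x + 141.6)² + (y − 156.7)² = 186.70².
Subtracting the PAS equation from the ELK and BRK equations removes the quadratic terms:
157.0 x + 8.0 y = -22359.67
-251.8 x + 615.2 y = 17024.66
Solving the 2×2 system: x ≈ -140.9, y ≈ -30.0 km.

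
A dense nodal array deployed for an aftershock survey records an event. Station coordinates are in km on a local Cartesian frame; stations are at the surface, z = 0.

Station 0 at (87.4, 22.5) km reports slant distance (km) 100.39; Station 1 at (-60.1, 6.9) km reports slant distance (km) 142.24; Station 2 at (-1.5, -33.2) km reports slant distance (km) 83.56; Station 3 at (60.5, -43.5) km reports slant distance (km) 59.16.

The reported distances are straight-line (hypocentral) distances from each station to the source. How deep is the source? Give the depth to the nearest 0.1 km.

Each station gives a sphere (x−x_i)² + (y−y_i)² + z² = d_i² (stations at z=0).
Subtracting the Station 0 sphere from Station 1 and Station 2: z² cancels, leaving linear equations in x and y:
-295.0 x − 31.2 y = -14639.46
-177.8 x − 111.4 y = -3944.64
Solving: x ≈ 55.198, y ≈ -52.689 km (keep extra digits for the depth step; rounded: 55.2, -52.7).
Then from the Station 0 sphere: z² = 100.39² − (x − 87.4)² − (y − 22.5)² with x = 55.198, y = -52.689, so z ≈ 58.205 ≈ 58.2 km.

depth ≈ 58.2 km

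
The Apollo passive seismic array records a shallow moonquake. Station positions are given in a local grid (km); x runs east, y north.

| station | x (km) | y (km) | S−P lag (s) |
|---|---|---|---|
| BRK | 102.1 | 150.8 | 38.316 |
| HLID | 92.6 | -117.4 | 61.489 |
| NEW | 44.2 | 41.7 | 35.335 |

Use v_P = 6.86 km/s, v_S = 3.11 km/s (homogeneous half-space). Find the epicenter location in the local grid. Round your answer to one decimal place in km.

Distance from S−P lag: d = Δt · v_P v_S / (v_P − v_S) = Δt · (6.86·3.11)/(6.86−3.11) ≈ 5.6892·Δt.
So d_BRK = 217.99, d_HLID = 349.82, d_NEW = 201.03 km.
Circle about each station: (x − 102.1)² + (y − 150.8)² = 217.99²; (x − 92.6)² + (y + 117.4)² = 349.82²; (x − 44.2)² + (y − 41.7)² = 201.03².
Subtracting the BRK equation from the HLID and NEW equations removes the quadratic terms:
-19.0 x − 536.4 y = -85661.92
-115.8 x − 218.2 y = -22365.94
Solving the 2×2 system: x ≈ -115.5, y ≈ 163.8 km.

x ≈ -115.5 km, y ≈ 163.8 km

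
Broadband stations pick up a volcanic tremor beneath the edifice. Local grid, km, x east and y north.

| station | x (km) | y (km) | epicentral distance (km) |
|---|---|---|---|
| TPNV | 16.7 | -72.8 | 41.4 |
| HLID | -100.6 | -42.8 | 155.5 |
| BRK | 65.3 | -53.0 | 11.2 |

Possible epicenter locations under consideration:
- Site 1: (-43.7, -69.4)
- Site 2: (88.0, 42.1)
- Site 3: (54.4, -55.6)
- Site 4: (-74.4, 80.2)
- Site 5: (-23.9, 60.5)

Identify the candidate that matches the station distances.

For each candidate, compare |candidate − station| to the reported distance:
Site 1: residuals TPNV 19.1, HLID 92.7, BRK 99.0 → max 99.0 km
Site 2: residuals TPNV 93.8, HLID 51.3, BRK 86.6 → max 93.8 km
Site 3: residuals TPNV 0.0, HLID 0.0, BRK 0.0 → max 0.0 km
Site 4: residuals TPNV 136.7, HLID 29.7, BRK 181.8 → max 181.8 km
Site 5: residuals TPNV 97.9, HLID 26.8, BRK 133.2 → max 133.2 km
Only Site 3 has all residuals ≈ 0.

Site 3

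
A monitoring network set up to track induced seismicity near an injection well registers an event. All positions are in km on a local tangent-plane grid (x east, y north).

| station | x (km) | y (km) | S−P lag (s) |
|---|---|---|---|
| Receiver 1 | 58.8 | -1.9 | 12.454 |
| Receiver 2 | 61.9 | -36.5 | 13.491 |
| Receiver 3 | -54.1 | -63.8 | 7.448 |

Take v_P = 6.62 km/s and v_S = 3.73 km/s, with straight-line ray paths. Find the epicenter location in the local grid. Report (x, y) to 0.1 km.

Distance from S−P lag: d = Δt · v_P v_S / (v_P − v_S) = Δt · (6.62·3.73)/(6.62−3.73) ≈ 8.5442·Δt.
So d_Receiver 1 = 106.41, d_Receiver 2 = 115.27, d_Receiver 3 = 63.64 km.
Circle about each station: (x − 58.8)² + (y + 1.9)² = 106.41²; (x − 61.9)² + (y + 36.5)² = 115.27²; (x + 54.1)² + (y + 63.8)² = 63.64².
Subtracting pairs of circle equations eliminates x²+y² and gives linear equations (the radical axes):
6.2 x − 69.2 y = -261.27
-225.8 x − 123.8 y = 10809.24
Solving the 2×2 system: x ≈ -47.6, y ≈ -0.5 km.
Check against Receiver 1 (with the unrounded x, y): √((x − 58.8)²+(y + 1.9)²) = 106.41 ≈ 106.41 km. ✓

x ≈ -47.6 km, y ≈ -0.5 km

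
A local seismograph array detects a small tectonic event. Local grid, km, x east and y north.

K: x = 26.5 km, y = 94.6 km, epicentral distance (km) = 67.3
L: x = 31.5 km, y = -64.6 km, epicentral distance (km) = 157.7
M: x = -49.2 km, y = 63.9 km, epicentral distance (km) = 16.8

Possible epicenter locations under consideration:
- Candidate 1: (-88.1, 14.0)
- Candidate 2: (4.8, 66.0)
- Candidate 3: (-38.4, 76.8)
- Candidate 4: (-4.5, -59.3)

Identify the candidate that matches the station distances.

Candidate 3

For each candidate, compare |candidate − station| to the reported distance:
Candidate 1: residuals K 72.8, L 14.6, M 46.5 → max 72.8 km
Candidate 2: residuals K 31.4, L 24.4, M 37.2 → max 37.2 km
Candidate 3: residuals K 0.0, L 0.0, M 0.0 → max 0.0 km
Candidate 4: residuals K 89.7, L 121.3, M 114.3 → max 121.3 km
Only Candidate 3 has all residuals ≈ 0.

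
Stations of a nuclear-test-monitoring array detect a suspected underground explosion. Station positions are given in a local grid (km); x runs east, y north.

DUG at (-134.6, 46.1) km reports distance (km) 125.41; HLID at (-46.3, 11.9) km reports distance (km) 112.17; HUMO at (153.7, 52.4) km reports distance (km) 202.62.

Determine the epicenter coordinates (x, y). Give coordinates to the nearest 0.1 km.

-36.0 km east, 123.6 km north

Circle about each station: (x + 134.6)² + (y − 46.1)² = 125.41²; (x + 46.3)² + (y − 11.9)² = 112.17²; (x − 153.7)² + (y − 52.4)² = 202.62².
Subtracting the DUG equation from the HLID and HUMO equations removes the quadratic terms:
176.6 x − 68.4 y = -14811.51
576.6 x + 12.6 y = -19200.12
Solving the 2×2 system: x ≈ -36.0, y ≈ 123.6 km.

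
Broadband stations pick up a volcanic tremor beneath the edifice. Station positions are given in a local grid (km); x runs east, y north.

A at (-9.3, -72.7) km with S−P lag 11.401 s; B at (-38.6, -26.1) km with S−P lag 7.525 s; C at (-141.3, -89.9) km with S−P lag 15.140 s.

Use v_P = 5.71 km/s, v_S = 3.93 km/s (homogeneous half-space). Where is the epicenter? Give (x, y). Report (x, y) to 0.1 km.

(-35.1, 68.7)

Distance from S−P lag: d = Δt · v_P v_S / (v_P − v_S) = Δt · (5.71·3.93)/(5.71−3.93) ≈ 12.6069·Δt.
So d_A = 143.73, d_B = 94.87, d_C = 190.87 km.
Circle about each station: (x + 9.3)² + (y + 72.7)² = 143.73²; (x + 38.6)² + (y + 26.1)² = 94.87²; (x + 141.3)² + (y + 89.9)² = 190.87².
Subtracting pairs of circle equations eliminates x²+y² and gives linear equations (the radical axes):
-58.6 x + 93.2 y = 8457.39
-264.0 x − 34.4 y = 6902.88
Solving the 2×2 system: x ≈ -35.1, y ≈ 68.7 km.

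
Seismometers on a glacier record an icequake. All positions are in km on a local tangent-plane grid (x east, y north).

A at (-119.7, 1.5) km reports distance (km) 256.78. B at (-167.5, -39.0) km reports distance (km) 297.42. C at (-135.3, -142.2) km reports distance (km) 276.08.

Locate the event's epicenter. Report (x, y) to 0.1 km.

Circle about each station: (x + 119.7)² + (y − 1.5)² = 256.78²; (x + 167.5)² + (y + 39.0)² = 297.42²; (x + 135.3)² + (y + 142.2)² = 276.08².
Subtracting the A equation from the B and C equations removes the quadratic terms:
-95.6 x − 81.0 y = -7275.78
-31.2 x − 287.4 y = 13912.39
Solving the 2×2 system: x ≈ 129.0, y ≈ -62.4 km.

x ≈ 129.0 km, y ≈ -62.4 km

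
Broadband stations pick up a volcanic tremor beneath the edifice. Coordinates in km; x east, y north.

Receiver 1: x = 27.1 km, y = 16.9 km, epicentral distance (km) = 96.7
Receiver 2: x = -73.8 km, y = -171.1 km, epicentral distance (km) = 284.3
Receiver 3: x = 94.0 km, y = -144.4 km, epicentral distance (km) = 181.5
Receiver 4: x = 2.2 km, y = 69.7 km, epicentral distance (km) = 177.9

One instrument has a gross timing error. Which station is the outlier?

Solve using three stations at a time. Using Receiver 1, Receiver 2, Receiver 3 (subtract circle equations pairwise → linear system) gives (x, y) ≈ (122.1, 34.9).
Distances from that point to each station vs reported:
  Receiver 1: calculated 96.7 vs reported 96.7 → residual 0.0 km
  Receiver 2: calculated 284.3 vs reported 284.3 → residual 0.0 km
  Receiver 3: calculated 181.5 vs reported 181.5 → residual 0.0 km
  Receiver 4: calculated 124.9 vs reported 177.9 → residual 53.0 km
Receiver 1, Receiver 2, Receiver 3 are mutually consistent (residuals ≈ 0); Receiver 4 is off by 53.0 km.

Receiver 4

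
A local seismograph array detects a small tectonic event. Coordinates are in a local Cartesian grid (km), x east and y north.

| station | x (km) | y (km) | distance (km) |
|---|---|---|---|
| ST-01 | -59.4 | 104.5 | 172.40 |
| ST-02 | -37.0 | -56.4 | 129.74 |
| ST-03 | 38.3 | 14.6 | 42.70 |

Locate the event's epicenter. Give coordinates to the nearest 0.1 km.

x ≈ 79.0 km, y ≈ 1.7 km

Circle about each station: (x + 59.4)² + (y − 104.5)² = 172.40²; (x + 37.0)² + (y + 56.4)² = 129.74²; (x − 38.3)² + (y − 14.6)² = 42.70².
Subtracting the ST-01 equation from the ST-02 and ST-03 equations removes the quadratic terms:
44.8 x − 321.8 y = 2990.64
195.4 x − 179.8 y = 15129.91
Solving the 2×2 system: x ≈ 79.0, y ≈ 1.7 km.
Check against ST-01 (with the unrounded x, y): √((x + 59.4)²+(y − 104.5)²) = 172.40 ≈ 172.40 km. ✓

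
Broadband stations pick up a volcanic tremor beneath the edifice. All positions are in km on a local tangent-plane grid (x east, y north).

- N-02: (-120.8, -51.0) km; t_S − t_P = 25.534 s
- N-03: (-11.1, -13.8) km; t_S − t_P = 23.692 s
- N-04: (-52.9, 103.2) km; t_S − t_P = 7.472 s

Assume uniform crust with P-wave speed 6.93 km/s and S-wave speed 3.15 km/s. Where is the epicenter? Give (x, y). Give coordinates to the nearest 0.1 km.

-95.1 km east, 94.2 km north

Distance from S−P lag: d = Δt · v_P v_S / (v_P − v_S) = Δt · (6.93·3.15)/(6.93−3.15) ≈ 5.7750·Δt.
So d_N-02 = 147.46, d_N-03 = 136.82, d_N-04 = 43.15 km.
Circle about each station: (x + 120.8)² + (y + 51.0)² = 147.46²; (x + 11.1)² + (y + 13.8)² = 136.82²; (x + 52.9)² + (y − 103.2)² = 43.15².
Subtracting the N-02 equation from the N-03 and N-04 equations removes the quadratic terms:
219.4 x + 74.4 y = -13855.25
135.8 x + 308.4 y = 16137.54
Solving the 2×2 system: x ≈ -95.1, y ≈ 94.2 km.
Check against N-02 (with the unrounded x, y): √((x + 120.8)²+(y + 51.0)²) = 147.46 ≈ 147.46 km. ✓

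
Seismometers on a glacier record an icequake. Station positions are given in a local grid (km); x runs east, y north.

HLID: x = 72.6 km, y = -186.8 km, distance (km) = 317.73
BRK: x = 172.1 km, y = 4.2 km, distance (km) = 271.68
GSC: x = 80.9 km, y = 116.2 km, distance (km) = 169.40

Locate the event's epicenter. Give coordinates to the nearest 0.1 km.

Circle about each station: (x − 72.6)² + (y + 186.8)² = 317.73²; (x − 172.1)² + (y − 4.2)² = 271.68²; (x − 80.9)² + (y − 116.2)² = 169.40².
Subtracting the HLID equation from the BRK and GSC equations removes the quadratic terms:
199.0 x + 382.0 y = 16613.38
16.6 x + 606.0 y = 52138.24
Solving the 2×2 system: x ≈ -86.2, y ≈ 88.4 km.
Check against HLID (with the unrounded x, y): √((x − 72.6)²+(y + 186.8)²) = 317.73 ≈ 317.73 km. ✓

-86.2 km east, 88.4 km north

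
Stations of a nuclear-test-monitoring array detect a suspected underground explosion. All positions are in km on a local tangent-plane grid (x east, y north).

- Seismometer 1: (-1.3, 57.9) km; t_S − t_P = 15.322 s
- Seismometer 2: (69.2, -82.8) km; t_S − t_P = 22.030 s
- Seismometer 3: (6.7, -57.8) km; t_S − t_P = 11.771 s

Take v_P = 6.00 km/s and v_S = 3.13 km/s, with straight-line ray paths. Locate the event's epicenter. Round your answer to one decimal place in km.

Distance from S−P lag: d = Δt · v_P v_S / (v_P − v_S) = Δt · (6.00·3.13)/(6.00−3.13) ≈ 6.5436·Δt.
So d_Seismometer 1 = 100.26, d_Seismometer 2 = 144.15, d_Seismometer 3 = 77.02 km.
Circle about each station: (x + 1.3)² + (y − 57.9)² = 100.26²; (x − 69.2)² + (y + 82.8)² = 144.15²; (x − 6.7)² + (y + 57.8)² = 77.02².
Subtracting pairs of circle equations eliminates x²+y² and gives linear equations (the radical axes):
141.0 x − 281.4 y = -2436.77
16.0 x − 231.4 y = 4151.62
Solving the 2×2 system: x ≈ -61.6, y ≈ -22.2 km.

(-61.6, -22.2)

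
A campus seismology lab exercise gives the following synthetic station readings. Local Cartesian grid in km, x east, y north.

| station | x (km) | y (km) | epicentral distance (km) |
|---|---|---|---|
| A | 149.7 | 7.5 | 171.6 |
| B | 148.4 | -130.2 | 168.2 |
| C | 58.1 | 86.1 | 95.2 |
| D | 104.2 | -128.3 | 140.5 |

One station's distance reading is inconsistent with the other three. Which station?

Solve using three stations at a time. Using B, C, D (subtract circle equations pairwise → linear system) gives (x, y) ≈ (34.9, -6.2).
Distances from that point to each station vs reported:
  A: calculated 115.6 vs reported 171.6 → residual 56.0 km
  B: calculated 168.2 vs reported 168.2 → residual 0.0 km
  C: calculated 95.1 vs reported 95.2 → residual 0.1 km
  D: calculated 140.5 vs reported 140.5 → residual 0.0 km
B, C, D are mutually consistent (residuals ≈ 0); A is off by 56.0 km.

A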